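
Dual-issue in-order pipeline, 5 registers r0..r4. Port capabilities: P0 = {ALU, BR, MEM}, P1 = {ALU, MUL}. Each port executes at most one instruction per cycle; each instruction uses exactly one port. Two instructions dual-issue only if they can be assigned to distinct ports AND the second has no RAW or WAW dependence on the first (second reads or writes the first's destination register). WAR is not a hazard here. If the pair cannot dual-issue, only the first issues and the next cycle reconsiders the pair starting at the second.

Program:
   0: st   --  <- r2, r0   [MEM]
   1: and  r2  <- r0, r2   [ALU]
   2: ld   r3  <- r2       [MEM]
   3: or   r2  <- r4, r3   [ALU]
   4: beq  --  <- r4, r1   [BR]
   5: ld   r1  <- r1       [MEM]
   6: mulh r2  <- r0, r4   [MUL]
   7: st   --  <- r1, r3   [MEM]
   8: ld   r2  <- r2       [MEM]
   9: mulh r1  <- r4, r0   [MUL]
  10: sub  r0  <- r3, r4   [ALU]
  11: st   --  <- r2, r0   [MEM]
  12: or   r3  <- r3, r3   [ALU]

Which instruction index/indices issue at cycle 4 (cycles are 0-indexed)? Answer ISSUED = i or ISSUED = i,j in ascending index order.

ISSUED = 7

c0: i0&i1 st.MEM+and.ALU  pair
c1: i2 ld.MEM  RAW r3
c2: i3&i4 or.ALU+beq.BR  pair
c3: i5&i6 ld.MEM+mulh.MUL  pair
c4: i7 st.MEM  no-port MEM/MEM
c5: i8&i9 ld.MEM+mulh.MUL  pair
c6: i10 sub.ALU  RAW r0
c7: i11&i12 st.MEM+or.ALU  pair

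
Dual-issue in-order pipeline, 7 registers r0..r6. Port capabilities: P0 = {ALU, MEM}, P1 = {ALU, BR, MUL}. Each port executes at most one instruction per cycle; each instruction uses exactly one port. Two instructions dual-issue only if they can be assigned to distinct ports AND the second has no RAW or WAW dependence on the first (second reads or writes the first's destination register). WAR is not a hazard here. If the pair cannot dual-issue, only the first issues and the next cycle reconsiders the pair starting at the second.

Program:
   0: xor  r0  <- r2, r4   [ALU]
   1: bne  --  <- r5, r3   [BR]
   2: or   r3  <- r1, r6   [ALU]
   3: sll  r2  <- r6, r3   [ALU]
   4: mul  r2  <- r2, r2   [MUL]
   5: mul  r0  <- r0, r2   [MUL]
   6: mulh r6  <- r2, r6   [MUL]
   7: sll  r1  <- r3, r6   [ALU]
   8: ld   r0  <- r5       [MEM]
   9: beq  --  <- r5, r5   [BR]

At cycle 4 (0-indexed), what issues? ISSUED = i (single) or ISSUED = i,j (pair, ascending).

0. xor/bne @i0&i1  | pair
1. or @i2  | RAW r3
2. sll @i3  | RAW+WAW r2
3. mul @i4  | no-port MUL/MUL
4. mul @i5  | no-port MUL/MUL
5. mulh @i6  | RAW r6
6. sll/ld @i7&i8  | pair
7. beq @i9  | tail

ISSUED = 5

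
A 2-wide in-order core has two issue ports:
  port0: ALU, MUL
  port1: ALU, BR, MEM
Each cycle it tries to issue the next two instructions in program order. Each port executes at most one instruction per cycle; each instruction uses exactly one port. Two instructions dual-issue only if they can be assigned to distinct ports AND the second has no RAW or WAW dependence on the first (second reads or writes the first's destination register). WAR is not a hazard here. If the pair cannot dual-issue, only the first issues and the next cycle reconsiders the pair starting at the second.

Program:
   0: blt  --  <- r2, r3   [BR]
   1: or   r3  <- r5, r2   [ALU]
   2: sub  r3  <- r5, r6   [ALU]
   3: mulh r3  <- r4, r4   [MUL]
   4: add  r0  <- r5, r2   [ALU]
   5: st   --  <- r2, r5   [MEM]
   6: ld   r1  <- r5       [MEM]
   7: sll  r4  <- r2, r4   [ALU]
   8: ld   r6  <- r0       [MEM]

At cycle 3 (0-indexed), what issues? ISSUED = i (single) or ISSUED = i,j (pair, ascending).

ISSUED = 5

#0 head=0: blt/or i0/i1 2-wide
#1 head=2: sub i2 WAW r3
#2 head=3: mulh/add i3/i4 2-wide
#3 head=5: st i5 no-port MEM/MEM
#4 head=6: ld/sll i6/i7 2-wide
#5 head=8: ld i8 tail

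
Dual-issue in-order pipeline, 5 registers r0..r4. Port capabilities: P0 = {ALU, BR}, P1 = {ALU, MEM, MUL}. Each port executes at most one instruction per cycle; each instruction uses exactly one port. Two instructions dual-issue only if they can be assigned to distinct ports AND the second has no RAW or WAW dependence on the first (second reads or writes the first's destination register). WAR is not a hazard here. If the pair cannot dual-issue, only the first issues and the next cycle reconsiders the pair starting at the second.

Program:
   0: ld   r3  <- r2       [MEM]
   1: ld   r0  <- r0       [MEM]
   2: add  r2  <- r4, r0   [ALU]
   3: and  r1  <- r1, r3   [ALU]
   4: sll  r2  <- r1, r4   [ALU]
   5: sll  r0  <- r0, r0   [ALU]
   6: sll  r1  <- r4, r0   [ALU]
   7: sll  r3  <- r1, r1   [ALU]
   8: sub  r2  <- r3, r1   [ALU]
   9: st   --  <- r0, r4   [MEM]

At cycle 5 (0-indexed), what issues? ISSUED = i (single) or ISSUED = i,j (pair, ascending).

ISSUED = 7

#0 head=0: ld i0 no-port MEM/MEM
#1 head=1: ld i1 RAW r0
#2 head=2: add and i2/i3 pair
#3 head=4: sll sll i4/i5 pair
#4 head=6: sll i6 RAW r1
#5 head=7: sll i7 RAW r3
#6 head=8: sub st i8/i9 pair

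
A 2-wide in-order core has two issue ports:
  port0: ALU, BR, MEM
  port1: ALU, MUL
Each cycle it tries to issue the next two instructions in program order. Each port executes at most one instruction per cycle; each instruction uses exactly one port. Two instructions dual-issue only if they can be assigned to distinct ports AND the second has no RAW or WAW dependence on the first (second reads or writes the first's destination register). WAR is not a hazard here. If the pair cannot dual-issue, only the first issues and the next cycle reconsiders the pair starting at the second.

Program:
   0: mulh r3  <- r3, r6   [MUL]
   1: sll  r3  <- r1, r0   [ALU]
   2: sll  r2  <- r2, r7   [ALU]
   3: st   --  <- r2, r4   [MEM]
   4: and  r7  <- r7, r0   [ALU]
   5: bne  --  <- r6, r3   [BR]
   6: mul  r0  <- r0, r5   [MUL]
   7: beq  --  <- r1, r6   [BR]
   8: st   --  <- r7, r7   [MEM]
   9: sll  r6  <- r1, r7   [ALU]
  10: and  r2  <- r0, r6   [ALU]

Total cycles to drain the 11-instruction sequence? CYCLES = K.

[0] i0  mulh.MUL  -- WAW r3
[1] i1+i2  sll.ALU/sll.ALU  -- 2-wide
[2] i3+i4  st.MEM/and.ALU  -- 2-wide
[3] i5+i6  bne.BR/mul.MUL  -- 2-wide
[4] i7  beq.BR  -- no-port BR/MEM
[5] i8+i9  st.MEM/sll.ALU  -- 2-wide
[6] i10  and.ALU  -- tail

CYCLES = 7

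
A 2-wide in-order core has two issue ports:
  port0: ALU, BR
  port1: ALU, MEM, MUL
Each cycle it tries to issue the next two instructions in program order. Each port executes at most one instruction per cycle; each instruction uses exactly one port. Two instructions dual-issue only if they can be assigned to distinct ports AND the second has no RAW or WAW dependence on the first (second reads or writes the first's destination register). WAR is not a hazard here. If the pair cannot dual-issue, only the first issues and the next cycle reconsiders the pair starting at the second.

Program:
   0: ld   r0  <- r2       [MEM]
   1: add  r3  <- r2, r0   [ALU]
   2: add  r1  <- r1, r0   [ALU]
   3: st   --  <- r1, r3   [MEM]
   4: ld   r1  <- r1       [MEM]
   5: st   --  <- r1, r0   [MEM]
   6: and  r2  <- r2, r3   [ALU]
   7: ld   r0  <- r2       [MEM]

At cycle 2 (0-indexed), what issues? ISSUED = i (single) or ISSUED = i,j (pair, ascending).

  cy0 -> i0 (ld) RAW r0
  cy1 -> i1&i2 (add add) pair
  cy2 -> i3 (st) no-port MEM/MEM
  cy3 -> i4 (ld) no-port MEM/MEM
  cy4 -> i5&i6 (st and) pair
  cy5 -> i7 (ld) tail

ISSUED = 3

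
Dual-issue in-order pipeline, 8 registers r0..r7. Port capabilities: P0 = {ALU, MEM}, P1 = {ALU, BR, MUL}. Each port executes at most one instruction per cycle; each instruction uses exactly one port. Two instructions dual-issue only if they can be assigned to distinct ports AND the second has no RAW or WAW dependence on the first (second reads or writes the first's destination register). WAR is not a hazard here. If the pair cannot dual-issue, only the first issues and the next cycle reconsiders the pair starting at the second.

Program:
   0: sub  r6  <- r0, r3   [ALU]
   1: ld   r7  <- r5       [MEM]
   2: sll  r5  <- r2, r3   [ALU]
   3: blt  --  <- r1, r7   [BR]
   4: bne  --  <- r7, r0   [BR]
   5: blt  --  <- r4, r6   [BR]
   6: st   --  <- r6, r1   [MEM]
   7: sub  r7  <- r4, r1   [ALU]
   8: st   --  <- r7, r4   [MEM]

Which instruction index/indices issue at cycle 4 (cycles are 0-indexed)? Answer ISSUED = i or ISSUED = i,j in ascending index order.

0. sub.ALU ld.MEM @i0,i1  | pair
1. sll.ALU blt.BR @i2,i3  | pair
2. bne.BR @i4  | no-port BR/BR
3. blt.BR st.MEM @i5,i6  | pair
4. sub.ALU @i7  | RAW r7
5. st.MEM @i8  | tail

ISSUED = 7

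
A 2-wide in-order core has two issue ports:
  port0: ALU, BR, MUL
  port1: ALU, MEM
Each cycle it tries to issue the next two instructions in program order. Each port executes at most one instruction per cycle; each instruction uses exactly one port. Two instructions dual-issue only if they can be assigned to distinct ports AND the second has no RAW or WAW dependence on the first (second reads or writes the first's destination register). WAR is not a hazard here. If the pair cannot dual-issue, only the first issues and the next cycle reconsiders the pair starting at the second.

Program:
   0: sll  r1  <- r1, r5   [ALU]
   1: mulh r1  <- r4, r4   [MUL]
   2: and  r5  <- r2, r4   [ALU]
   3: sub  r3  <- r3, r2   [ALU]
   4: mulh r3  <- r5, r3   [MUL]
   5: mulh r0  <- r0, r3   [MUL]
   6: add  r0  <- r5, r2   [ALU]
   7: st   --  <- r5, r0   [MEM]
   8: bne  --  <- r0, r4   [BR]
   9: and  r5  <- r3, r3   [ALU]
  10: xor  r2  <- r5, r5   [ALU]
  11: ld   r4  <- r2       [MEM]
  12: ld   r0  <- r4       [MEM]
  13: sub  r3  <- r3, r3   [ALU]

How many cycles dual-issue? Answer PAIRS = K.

t=0 i0:sll ; WAW r1
t=1 i1+i2:mulh;and ; pair
t=2 i3:sub ; RAW+WAW r3
t=3 i4:mulh ; no-port MUL/MUL
t=4 i5:mulh ; WAW r0
t=5 i6:add ; RAW r0
t=6 i7+i8:st;bne ; pair
t=7 i9:and ; RAW r5
t=8 i10:xor ; RAW r2
t=9 i11:ld ; no-port MEM/MEM
t=10 i12+i13:ld;sub ; pair

PAIRS = 3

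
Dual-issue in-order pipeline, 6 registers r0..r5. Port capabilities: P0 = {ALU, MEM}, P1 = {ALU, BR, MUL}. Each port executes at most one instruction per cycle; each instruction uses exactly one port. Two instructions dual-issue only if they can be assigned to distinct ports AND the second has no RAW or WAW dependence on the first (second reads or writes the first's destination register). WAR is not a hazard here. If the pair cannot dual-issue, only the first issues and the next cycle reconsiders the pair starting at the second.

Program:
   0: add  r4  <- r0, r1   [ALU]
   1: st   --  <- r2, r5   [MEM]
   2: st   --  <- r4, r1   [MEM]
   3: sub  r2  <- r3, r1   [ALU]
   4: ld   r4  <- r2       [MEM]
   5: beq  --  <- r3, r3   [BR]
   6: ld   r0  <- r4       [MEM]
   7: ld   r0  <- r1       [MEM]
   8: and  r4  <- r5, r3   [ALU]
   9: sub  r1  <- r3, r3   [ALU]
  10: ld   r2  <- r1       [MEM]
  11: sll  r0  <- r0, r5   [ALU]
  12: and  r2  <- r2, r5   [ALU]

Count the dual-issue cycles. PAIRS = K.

PAIRS = 5

#0 head=0: add.ALU/st.MEM i0&i1 pair
#1 head=2: st.MEM/sub.ALU i2&i3 pair
#2 head=4: ld.MEM/beq.BR i4&i5 pair
#3 head=6: ld.MEM i6 no-port MEM/MEM
#4 head=7: ld.MEM/and.ALU i7&i8 pair
#5 head=9: sub.ALU i9 RAW r1
#6 head=10: ld.MEM/sll.ALU i10&i11 pair
#7 head=12: and.ALU i12 tail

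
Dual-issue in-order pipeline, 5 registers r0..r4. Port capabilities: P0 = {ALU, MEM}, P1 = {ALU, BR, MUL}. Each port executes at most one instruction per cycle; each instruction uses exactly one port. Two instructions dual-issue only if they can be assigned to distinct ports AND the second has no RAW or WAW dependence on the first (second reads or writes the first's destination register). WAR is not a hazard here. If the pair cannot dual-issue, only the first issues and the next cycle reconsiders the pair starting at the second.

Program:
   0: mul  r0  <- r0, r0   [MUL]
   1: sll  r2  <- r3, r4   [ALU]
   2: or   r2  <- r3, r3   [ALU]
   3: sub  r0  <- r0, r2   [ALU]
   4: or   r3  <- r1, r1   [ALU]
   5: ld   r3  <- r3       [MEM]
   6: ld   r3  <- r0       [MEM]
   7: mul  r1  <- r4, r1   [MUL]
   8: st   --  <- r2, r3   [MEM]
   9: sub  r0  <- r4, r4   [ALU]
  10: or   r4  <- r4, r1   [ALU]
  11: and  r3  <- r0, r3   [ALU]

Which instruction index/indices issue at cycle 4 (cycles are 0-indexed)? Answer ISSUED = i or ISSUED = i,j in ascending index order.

ISSUED = 6,7

t=0 i0+i1:mul.MUL/sll.ALU ; 2-wide
t=1 i2:or.ALU ; RAW r2
t=2 i3+i4:sub.ALU/or.ALU ; 2-wide
t=3 i5:ld.MEM ; no-port MEM/MEM
t=4 i6+i7:ld.MEM/mul.MUL ; 2-wide
t=5 i8+i9:st.MEM/sub.ALU ; 2-wide
t=6 i10+i11:or.ALU/and.ALU ; 2-wide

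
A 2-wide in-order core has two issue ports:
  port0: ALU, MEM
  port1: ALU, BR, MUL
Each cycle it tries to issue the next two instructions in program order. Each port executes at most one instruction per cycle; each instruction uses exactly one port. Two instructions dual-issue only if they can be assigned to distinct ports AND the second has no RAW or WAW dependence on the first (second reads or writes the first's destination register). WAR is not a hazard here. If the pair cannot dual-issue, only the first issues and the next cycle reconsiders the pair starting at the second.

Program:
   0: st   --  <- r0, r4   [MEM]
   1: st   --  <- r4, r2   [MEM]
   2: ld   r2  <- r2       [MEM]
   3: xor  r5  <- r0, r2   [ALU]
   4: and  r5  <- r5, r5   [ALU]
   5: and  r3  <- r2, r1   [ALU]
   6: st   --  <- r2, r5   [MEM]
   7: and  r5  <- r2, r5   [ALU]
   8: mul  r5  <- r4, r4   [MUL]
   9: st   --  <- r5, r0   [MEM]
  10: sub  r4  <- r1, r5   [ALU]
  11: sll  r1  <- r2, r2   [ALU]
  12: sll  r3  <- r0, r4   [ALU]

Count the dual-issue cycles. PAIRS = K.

0. st @i0  | no-port MEM/MEM
1. st @i1  | no-port MEM/MEM
2. ld @i2  | RAW r2
3. xor @i3  | RAW+WAW r5
4. and and @i4,i5  | pair
5. st and @i6,i7  | pair
6. mul @i8  | RAW r5
7. st sub @i9,i10  | pair
8. sll sll @i11,i12  | pair

PAIRS = 4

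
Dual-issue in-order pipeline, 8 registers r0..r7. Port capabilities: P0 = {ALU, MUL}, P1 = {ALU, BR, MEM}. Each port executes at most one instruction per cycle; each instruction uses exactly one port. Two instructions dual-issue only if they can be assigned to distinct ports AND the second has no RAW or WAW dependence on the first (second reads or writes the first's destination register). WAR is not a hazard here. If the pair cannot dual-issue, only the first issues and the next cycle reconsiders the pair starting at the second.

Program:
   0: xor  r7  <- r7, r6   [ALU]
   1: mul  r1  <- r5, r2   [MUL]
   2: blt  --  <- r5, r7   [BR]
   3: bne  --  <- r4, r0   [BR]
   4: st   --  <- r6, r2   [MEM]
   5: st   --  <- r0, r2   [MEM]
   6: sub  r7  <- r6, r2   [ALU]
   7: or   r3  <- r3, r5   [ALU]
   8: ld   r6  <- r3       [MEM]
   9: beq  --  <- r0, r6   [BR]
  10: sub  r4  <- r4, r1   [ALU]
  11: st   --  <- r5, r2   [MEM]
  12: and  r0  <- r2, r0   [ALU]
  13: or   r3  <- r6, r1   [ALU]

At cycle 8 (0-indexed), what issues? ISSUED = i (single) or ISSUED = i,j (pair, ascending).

ISSUED = 11,12

#0 head=0: xor.ALU;mul.MUL i0/i1 2-wide
#1 head=2: blt.BR i2 no-port BR/BR
#2 head=3: bne.BR i3 no-port BR/MEM
#3 head=4: st.MEM i4 no-port MEM/MEM
#4 head=5: st.MEM;sub.ALU i5/i6 2-wide
#5 head=7: or.ALU i7 RAW r3
#6 head=8: ld.MEM i8 no-port MEM/BR
#7 head=9: beq.BR;sub.ALU i9/i10 2-wide
#8 head=11: st.MEM;and.ALU i11/i12 2-wide
#9 head=13: or.ALU i13 tail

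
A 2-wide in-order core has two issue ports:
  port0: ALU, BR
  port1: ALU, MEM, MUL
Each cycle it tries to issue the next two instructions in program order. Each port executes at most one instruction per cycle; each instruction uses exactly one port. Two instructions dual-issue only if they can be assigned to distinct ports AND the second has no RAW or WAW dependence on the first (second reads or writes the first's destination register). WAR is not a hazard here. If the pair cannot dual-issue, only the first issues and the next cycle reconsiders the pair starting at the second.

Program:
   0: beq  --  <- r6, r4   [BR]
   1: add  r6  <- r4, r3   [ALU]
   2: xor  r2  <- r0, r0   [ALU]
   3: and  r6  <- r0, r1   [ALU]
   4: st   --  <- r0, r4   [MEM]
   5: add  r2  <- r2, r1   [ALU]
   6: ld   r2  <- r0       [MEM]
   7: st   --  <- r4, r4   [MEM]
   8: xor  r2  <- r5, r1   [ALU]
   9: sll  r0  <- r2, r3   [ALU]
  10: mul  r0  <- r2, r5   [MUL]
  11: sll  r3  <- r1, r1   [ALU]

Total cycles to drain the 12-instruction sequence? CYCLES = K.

#0 head=0: beq/add i0&i1 2-wide
#1 head=2: xor/and i2&i3 2-wide
#2 head=4: st/add i4&i5 2-wide
#3 head=6: ld i6 no-port MEM/MEM
#4 head=7: st/xor i7&i8 2-wide
#5 head=9: sll i9 WAW r0
#6 head=10: mul/sll i10&i11 2-wide

CYCLES = 7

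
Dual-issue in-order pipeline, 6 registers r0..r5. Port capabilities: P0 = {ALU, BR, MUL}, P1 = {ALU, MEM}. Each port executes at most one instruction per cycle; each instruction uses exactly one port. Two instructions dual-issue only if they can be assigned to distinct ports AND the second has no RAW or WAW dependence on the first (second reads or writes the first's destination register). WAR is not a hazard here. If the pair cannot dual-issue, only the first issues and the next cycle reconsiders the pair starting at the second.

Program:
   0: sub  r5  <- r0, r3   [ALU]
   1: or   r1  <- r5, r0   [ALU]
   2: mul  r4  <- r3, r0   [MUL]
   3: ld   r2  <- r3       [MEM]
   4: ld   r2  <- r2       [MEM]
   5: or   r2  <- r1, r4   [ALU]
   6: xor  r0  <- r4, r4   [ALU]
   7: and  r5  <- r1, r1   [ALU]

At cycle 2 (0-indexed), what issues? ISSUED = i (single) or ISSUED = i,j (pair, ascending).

#0 head=0: sub.ALU i0 RAW r5
#1 head=1: or.ALU;mul.MUL i1+i2 pair
#2 head=3: ld.MEM i3 no-port MEM/MEM
#3 head=4: ld.MEM i4 WAW r2
#4 head=5: or.ALU;xor.ALU i5+i6 pair
#5 head=7: and.ALU i7 tail

ISSUED = 3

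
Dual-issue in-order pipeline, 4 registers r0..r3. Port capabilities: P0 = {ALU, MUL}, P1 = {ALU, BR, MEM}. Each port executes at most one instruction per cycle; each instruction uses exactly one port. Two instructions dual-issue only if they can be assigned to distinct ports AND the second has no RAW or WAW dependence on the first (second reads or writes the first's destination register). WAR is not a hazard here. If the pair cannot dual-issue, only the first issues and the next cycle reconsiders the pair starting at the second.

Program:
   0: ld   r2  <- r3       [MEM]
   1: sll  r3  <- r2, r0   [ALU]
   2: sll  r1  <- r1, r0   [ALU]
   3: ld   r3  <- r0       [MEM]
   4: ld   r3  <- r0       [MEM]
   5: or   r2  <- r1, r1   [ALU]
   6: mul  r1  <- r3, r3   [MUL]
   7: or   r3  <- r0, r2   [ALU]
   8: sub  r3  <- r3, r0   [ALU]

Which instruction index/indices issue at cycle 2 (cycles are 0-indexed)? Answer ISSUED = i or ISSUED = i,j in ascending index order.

c0: i0 ld.MEM  RAW r2
c1: i1&i2 sll.ALU sll.ALU  dual
c2: i3 ld.MEM  no-port MEM/MEM
c3: i4&i5 ld.MEM or.ALU  dual
c4: i6&i7 mul.MUL or.ALU  dual
c5: i8 sub.ALU  tail

ISSUED = 3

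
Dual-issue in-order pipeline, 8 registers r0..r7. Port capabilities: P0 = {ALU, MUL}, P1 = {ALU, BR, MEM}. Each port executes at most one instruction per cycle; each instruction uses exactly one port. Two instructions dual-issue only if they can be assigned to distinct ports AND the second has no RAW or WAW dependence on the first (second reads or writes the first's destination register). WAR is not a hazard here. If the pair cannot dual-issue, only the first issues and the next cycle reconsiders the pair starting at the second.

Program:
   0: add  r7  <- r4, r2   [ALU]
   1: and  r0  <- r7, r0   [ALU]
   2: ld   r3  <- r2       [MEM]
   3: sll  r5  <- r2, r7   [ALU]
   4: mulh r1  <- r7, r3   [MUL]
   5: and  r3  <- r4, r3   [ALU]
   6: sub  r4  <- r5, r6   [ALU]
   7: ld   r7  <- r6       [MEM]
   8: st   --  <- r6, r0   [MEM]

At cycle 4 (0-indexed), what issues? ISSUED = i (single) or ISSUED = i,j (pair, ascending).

ISSUED = 7

c0: i0 add  RAW r7
c1: i1+i2 and/ld  dual
c2: i3+i4 sll/mulh  dual
c3: i5+i6 and/sub  dual
c4: i7 ld  no-port MEM/MEM
c5: i8 st  tail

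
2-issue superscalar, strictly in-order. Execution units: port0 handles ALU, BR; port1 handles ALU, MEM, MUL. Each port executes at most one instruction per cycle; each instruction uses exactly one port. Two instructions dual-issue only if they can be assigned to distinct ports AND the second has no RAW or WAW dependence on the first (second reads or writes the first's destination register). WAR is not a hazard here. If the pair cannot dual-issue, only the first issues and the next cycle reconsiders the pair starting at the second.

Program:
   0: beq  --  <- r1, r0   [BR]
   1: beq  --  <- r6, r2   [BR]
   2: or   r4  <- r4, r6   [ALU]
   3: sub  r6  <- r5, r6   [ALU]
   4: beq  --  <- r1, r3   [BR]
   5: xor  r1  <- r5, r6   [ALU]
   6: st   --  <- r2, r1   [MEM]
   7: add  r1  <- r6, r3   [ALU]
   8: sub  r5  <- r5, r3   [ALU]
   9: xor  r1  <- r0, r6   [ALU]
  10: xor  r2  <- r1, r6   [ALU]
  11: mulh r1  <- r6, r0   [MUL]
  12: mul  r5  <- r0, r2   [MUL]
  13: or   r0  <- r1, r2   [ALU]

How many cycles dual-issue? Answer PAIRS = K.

PAIRS = 6

t=0 i0:beq.BR ; no-port BR/BR
t=1 i1&i2:beq.BR;or.ALU ; 2-wide
t=2 i3&i4:sub.ALU;beq.BR ; 2-wide
t=3 i5:xor.ALU ; RAW r1
t=4 i6&i7:st.MEM;add.ALU ; 2-wide
t=5 i8&i9:sub.ALU;xor.ALU ; 2-wide
t=6 i10&i11:xor.ALU;mulh.MUL ; 2-wide
t=7 i12&i13:mul.MUL;or.ALU ; 2-wide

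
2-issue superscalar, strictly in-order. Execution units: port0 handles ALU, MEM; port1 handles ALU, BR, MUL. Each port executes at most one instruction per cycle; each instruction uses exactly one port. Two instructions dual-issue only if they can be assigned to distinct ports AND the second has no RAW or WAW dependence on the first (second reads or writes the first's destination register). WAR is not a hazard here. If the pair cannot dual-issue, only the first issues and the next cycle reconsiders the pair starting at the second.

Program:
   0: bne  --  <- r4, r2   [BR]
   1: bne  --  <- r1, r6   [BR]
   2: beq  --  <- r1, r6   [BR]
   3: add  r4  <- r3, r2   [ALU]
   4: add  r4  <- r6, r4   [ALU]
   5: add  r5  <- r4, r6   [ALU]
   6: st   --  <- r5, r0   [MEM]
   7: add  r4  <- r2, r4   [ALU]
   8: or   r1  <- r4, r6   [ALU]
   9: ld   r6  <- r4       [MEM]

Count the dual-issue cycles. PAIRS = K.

PAIRS = 3

0. bne @i0  | no-port BR/BR
1. bne @i1  | no-port BR/BR
2. beq add @i2&i3  | dual
3. add @i4  | RAW r4
4. add @i5  | RAW r5
5. st add @i6&i7  | dual
6. or ld @i8&i9  | dual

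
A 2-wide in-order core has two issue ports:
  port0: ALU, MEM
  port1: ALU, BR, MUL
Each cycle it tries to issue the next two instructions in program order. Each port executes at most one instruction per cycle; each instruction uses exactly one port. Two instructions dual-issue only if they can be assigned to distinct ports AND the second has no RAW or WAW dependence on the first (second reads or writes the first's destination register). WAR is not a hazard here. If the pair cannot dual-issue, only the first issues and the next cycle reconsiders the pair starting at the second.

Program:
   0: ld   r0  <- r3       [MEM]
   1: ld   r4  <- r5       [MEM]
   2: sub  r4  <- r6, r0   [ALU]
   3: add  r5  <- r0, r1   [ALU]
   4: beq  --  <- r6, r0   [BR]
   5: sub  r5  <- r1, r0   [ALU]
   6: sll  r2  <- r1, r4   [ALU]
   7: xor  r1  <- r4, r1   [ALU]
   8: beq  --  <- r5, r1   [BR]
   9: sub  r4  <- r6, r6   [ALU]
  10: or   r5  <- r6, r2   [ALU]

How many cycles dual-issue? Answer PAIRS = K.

PAIRS = 4

t=0 i0:ld ; no-port MEM/MEM
t=1 i1:ld ; WAW r4
t=2 i2+i3:sub/add ; 2-wide
t=3 i4+i5:beq/sub ; 2-wide
t=4 i6+i7:sll/xor ; 2-wide
t=5 i8+i9:beq/sub ; 2-wide
t=6 i10:or ; tail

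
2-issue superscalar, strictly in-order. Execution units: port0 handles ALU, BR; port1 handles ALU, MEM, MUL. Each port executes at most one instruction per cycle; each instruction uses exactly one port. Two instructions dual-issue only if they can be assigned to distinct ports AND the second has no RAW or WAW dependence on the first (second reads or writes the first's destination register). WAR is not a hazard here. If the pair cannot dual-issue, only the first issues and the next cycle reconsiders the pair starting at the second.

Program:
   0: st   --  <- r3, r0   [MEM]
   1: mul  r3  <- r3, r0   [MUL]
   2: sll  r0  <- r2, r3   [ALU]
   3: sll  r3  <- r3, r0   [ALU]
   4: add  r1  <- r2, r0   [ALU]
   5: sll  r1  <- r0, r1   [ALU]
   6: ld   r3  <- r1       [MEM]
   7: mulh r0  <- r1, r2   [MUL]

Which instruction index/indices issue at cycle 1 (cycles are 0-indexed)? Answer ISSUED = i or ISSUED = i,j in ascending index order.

t=0 i0:st.MEM ; no-port MEM/MUL
t=1 i1:mul.MUL ; RAW r3
t=2 i2:sll.ALU ; RAW r0
t=3 i3&i4:sll.ALU/add.ALU ; 2-wide
t=4 i5:sll.ALU ; RAW r1
t=5 i6:ld.MEM ; no-port MEM/MUL
t=6 i7:mulh.MUL ; tail

ISSUED = 1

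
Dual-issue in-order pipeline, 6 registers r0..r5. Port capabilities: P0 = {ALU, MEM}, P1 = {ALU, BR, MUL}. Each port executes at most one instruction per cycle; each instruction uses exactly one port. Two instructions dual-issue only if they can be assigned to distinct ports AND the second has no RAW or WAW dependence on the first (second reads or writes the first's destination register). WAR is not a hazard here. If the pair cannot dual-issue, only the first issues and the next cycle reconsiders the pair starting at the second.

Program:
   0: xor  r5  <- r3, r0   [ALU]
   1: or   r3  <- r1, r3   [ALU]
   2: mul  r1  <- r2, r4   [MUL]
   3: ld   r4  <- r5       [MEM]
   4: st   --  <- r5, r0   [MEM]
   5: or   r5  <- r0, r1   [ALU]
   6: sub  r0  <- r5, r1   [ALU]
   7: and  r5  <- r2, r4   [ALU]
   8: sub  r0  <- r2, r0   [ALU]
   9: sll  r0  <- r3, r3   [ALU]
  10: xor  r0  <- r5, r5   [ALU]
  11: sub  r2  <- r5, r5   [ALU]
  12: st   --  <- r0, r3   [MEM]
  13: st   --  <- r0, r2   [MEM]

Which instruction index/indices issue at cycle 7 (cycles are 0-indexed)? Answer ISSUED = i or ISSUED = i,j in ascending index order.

c0: i0+i1 xor;or  pair
c1: i2+i3 mul;ld  pair
c2: i4+i5 st;or  pair
c3: i6+i7 sub;and  pair
c4: i8 sub  WAW r0
c5: i9 sll  WAW r0
c6: i10+i11 xor;sub  pair
c7: i12 st  no-port MEM/MEM
c8: i13 st  tail

ISSUED = 12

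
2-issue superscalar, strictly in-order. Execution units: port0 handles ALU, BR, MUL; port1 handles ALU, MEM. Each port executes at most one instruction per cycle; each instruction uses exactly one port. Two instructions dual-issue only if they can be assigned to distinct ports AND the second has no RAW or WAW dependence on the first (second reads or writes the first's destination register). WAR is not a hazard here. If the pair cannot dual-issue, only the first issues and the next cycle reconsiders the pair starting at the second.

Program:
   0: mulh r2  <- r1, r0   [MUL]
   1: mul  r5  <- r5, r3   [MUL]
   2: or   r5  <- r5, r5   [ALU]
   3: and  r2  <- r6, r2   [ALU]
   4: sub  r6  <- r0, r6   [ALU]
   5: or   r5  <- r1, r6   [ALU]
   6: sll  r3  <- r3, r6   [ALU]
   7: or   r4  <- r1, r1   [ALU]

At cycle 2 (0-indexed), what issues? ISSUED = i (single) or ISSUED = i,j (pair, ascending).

ISSUED = 2,3

c0: i0 mulh.MUL  no-port MUL/MUL
c1: i1 mul.MUL  RAW+WAW r5
c2: i2&i3 or.ALU;and.ALU  dual
c3: i4 sub.ALU  RAW r6
c4: i5&i6 or.ALU;sll.ALU  dual
c5: i7 or.ALU  tail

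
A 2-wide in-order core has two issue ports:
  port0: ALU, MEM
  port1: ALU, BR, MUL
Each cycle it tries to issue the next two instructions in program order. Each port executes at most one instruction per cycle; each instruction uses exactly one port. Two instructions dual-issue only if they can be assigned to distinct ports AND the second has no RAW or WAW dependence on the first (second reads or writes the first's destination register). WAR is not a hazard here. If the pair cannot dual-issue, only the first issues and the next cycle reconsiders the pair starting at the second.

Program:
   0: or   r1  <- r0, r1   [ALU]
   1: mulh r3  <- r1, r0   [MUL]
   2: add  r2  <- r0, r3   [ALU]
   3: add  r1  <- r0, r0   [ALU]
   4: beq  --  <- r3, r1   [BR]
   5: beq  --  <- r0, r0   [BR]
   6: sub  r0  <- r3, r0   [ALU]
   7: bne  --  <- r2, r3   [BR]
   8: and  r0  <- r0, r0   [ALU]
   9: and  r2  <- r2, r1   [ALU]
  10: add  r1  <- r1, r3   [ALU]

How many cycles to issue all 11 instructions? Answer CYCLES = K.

CYCLES = 7

t=0 i0:or ; RAW r1
t=1 i1:mulh ; RAW r3
t=2 i2/i3:add add ; 2-wide
t=3 i4:beq ; no-port BR/BR
t=4 i5/i6:beq sub ; 2-wide
t=5 i7/i8:bne and ; 2-wide
t=6 i9/i10:and add ; 2-wide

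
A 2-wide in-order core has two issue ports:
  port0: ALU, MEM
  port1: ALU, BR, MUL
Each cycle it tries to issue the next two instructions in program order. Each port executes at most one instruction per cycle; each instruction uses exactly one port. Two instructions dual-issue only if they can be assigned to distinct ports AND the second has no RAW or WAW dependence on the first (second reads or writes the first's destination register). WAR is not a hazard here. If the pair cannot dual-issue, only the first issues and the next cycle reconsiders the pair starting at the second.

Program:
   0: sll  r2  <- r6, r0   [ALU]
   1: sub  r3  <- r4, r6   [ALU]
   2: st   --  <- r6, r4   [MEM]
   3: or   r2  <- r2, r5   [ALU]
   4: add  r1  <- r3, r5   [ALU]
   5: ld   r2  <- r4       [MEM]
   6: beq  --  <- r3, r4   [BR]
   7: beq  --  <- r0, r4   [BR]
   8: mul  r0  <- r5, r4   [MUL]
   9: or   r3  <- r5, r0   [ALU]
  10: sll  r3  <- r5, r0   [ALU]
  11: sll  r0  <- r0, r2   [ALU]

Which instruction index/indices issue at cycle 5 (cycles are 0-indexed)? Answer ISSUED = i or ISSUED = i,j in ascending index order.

#0 head=0: sll/sub i0/i1 dual
#1 head=2: st/or i2/i3 dual
#2 head=4: add/ld i4/i5 dual
#3 head=6: beq i6 no-port BR/BR
#4 head=7: beq i7 no-port BR/MUL
#5 head=8: mul i8 RAW r0
#6 head=9: or i9 WAW r3
#7 head=10: sll/sll i10/i11 dual

ISSUED = 8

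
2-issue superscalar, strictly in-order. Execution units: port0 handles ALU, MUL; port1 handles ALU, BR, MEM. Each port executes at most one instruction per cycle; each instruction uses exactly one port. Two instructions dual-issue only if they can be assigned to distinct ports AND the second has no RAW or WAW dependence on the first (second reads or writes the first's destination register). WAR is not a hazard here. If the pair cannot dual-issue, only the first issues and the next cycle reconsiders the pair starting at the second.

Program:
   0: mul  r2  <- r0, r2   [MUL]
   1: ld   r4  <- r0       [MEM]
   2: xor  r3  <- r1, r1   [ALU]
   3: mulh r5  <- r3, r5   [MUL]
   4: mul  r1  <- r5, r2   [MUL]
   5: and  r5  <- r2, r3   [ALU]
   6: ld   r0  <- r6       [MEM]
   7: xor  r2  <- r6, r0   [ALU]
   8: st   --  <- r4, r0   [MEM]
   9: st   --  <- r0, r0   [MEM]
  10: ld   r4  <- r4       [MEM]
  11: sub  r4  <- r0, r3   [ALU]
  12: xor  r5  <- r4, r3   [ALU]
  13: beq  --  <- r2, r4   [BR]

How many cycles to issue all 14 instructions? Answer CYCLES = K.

  cy0 -> i0/i1 (mul+ld) dual
  cy1 -> i2 (xor) RAW r3
  cy2 -> i3 (mulh) no-port MUL/MUL
  cy3 -> i4/i5 (mul+and) dual
  cy4 -> i6 (ld) RAW r0
  cy5 -> i7/i8 (xor+st) dual
  cy6 -> i9 (st) no-port MEM/MEM
  cy7 -> i10 (ld) WAW r4
  cy8 -> i11 (sub) RAW r4
  cy9 -> i12/i13 (xor+beq) dual

CYCLES = 10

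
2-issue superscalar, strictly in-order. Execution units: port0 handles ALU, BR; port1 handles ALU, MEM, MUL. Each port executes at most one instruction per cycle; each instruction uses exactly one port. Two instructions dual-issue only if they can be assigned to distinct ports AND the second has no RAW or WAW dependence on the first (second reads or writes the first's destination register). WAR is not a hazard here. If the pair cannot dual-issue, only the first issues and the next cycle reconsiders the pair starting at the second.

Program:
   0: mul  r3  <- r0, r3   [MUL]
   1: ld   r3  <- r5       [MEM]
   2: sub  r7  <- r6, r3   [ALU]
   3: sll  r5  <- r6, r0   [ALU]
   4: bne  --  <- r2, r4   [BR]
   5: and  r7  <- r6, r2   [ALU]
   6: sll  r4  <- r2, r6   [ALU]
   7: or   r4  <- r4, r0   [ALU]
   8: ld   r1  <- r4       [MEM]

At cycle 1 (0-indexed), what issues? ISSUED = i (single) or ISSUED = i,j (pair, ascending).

ISSUED = 1

0. mul.MUL @i0  | no-port MUL/MEM
1. ld.MEM @i1  | RAW r3
2. sub.ALU+sll.ALU @i2/i3  | pair
3. bne.BR+and.ALU @i4/i5  | pair
4. sll.ALU @i6  | RAW+WAW r4
5. or.ALU @i7  | RAW r4
6. ld.MEM @i8  | tail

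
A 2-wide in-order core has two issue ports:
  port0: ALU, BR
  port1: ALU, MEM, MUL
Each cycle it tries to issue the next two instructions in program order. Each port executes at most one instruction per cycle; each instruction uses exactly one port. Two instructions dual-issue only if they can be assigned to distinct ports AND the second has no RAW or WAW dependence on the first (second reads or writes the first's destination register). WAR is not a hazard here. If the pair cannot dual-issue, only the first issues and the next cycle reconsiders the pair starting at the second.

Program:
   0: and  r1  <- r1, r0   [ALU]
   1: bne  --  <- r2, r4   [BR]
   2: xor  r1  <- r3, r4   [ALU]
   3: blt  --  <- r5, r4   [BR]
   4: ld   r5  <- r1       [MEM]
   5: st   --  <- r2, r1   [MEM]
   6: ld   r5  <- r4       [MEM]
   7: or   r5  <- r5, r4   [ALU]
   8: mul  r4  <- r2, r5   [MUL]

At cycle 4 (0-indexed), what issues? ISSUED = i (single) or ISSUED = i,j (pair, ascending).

c0: i0/i1 and.ALU/bne.BR  2-wide
c1: i2/i3 xor.ALU/blt.BR  2-wide
c2: i4 ld.MEM  no-port MEM/MEM
c3: i5 st.MEM  no-port MEM/MEM
c4: i6 ld.MEM  RAW+WAW r5
c5: i7 or.ALU  RAW r5
c6: i8 mul.MUL  tail

ISSUED = 6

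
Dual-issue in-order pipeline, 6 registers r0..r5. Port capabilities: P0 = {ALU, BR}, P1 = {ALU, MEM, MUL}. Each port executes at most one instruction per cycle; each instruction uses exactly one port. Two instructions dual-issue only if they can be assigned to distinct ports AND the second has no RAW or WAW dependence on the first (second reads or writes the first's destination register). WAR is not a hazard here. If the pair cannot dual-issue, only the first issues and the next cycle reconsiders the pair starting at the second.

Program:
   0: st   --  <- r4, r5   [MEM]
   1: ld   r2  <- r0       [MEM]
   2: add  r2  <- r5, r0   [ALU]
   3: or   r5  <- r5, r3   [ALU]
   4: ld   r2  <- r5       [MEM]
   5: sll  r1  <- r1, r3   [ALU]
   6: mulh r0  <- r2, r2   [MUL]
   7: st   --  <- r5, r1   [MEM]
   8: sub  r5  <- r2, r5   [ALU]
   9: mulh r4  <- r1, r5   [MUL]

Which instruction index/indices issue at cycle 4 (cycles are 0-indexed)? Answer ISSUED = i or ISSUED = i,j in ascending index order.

c0: i0 st.MEM  no-port MEM/MEM
c1: i1 ld.MEM  WAW r2
c2: i2&i3 add.ALU or.ALU  pair
c3: i4&i5 ld.MEM sll.ALU  pair
c4: i6 mulh.MUL  no-port MUL/MEM
c5: i7&i8 st.MEM sub.ALU  pair
c6: i9 mulh.MUL  tail

ISSUED = 6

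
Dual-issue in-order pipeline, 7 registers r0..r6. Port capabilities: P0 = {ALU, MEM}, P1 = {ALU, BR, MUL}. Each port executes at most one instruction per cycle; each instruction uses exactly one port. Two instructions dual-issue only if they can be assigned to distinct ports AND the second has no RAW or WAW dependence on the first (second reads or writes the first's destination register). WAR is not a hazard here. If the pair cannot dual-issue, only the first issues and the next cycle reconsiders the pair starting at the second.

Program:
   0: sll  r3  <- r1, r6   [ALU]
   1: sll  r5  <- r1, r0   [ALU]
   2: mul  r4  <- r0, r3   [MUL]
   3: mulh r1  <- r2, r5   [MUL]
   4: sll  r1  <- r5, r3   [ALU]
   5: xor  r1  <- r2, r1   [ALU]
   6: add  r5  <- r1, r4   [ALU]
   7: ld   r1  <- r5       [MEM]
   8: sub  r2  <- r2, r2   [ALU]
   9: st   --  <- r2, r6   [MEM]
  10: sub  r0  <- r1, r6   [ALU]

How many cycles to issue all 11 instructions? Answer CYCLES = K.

CYCLES = 8

  cy0 -> i0/i1 (sll sll) pair
  cy1 -> i2 (mul) no-port MUL/MUL
  cy2 -> i3 (mulh) WAW r1
  cy3 -> i4 (sll) RAW+WAW r1
  cy4 -> i5 (xor) RAW r1
  cy5 -> i6 (add) RAW r5
  cy6 -> i7/i8 (ld sub) pair
  cy7 -> i9/i10 (st sub) pair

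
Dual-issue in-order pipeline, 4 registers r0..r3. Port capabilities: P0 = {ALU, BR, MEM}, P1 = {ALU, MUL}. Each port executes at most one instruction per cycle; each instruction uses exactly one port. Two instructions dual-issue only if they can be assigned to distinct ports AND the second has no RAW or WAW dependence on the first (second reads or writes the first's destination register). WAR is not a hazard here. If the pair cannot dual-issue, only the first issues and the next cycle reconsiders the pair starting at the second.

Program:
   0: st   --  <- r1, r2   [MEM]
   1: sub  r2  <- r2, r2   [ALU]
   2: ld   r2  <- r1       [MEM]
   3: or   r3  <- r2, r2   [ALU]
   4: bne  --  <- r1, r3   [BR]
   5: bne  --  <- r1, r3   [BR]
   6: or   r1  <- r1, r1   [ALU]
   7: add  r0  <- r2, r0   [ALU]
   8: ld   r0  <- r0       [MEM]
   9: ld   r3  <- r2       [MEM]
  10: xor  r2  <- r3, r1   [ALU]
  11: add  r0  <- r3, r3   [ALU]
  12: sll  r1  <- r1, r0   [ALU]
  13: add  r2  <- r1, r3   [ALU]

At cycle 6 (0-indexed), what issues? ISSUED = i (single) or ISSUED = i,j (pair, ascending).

0. st+sub @i0&i1  | pair
1. ld @i2  | RAW r2
2. or @i3  | RAW r3
3. bne @i4  | no-port BR/BR
4. bne+or @i5&i6  | pair
5. add @i7  | RAW+WAW r0
6. ld @i8  | no-port MEM/MEM
7. ld @i9  | RAW r3
8. xor+add @i10&i11  | pair
9. sll @i12  | RAW r1
10. add @i13  | tail

ISSUED = 8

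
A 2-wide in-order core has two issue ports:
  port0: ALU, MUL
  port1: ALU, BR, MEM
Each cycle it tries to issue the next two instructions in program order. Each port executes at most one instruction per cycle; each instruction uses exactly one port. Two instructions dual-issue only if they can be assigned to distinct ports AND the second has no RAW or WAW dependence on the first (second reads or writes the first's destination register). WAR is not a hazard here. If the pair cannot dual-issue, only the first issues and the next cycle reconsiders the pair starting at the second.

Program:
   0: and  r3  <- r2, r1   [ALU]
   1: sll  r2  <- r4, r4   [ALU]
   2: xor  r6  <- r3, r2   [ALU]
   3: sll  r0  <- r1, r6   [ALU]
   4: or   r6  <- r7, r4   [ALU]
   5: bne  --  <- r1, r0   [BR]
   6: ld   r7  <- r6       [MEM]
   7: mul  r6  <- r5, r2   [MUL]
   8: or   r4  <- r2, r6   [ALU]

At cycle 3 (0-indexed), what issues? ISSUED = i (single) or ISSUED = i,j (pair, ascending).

0. and;sll @i0&i1  | 2-wide
1. xor @i2  | RAW r6
2. sll;or @i3&i4  | 2-wide
3. bne @i5  | no-port BR/MEM
4. ld;mul @i6&i7  | 2-wide
5. or @i8  | tail

ISSUED = 5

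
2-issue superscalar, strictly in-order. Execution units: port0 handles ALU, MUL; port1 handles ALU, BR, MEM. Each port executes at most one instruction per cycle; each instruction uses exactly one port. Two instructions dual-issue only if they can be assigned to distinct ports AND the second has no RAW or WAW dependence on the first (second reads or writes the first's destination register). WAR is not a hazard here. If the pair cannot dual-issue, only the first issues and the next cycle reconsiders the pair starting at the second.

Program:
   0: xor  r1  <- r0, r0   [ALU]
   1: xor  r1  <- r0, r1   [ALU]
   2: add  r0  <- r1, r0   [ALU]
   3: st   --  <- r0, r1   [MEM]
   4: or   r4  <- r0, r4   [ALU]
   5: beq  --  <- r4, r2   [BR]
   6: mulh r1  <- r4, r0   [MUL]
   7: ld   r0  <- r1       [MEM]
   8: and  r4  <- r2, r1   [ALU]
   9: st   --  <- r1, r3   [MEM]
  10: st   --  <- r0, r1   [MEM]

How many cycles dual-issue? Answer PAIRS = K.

PAIRS = 3

  cy0 -> i0 (xor) RAW+WAW r1
  cy1 -> i1 (xor) RAW r1
  cy2 -> i2 (add) RAW r0
  cy3 -> i3+i4 (st+or) dual
  cy4 -> i5+i6 (beq+mulh) dual
  cy5 -> i7+i8 (ld+and) dual
  cy6 -> i9 (st) no-port MEM/MEM
  cy7 -> i10 (st) tail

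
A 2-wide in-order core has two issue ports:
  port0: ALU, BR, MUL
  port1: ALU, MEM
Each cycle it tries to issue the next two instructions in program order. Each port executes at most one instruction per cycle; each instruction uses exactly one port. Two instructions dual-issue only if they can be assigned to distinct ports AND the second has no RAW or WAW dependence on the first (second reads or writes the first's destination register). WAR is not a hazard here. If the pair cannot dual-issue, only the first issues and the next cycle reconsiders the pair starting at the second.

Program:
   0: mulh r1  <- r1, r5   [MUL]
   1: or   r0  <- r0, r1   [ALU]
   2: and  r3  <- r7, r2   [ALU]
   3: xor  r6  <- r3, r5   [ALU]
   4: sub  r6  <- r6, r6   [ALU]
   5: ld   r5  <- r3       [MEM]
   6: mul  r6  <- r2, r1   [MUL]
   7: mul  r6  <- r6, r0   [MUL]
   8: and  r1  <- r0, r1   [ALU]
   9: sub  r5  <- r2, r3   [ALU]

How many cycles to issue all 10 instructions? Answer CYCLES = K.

CYCLES = 7

0. mulh.MUL @i0  | RAW r1
1. or.ALU;and.ALU @i1+i2  | pair
2. xor.ALU @i3  | RAW+WAW r6
3. sub.ALU;ld.MEM @i4+i5  | pair
4. mul.MUL @i6  | no-port MUL/MUL
5. mul.MUL;and.ALU @i7+i8  | pair
6. sub.ALU @i9  | tail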